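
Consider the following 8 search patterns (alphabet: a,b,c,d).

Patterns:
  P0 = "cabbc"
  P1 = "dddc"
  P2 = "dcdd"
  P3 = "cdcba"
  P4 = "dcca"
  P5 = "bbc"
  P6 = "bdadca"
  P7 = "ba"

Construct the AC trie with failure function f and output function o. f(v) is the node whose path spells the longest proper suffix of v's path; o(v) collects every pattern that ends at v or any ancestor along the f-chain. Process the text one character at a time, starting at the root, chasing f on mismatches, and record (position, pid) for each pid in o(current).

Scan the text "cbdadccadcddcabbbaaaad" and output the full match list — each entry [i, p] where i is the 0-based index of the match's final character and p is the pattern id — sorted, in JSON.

Build:
Trie nodes:
  n0 'ε': b→19 c→1 d→6
  n1 'c': a→2 d→13
  n2 'ca': b→3
  n3 'cab': b→4
  n4 'cabb': c→5
  n5 'cabbc': ·  [P0 ends]
  n6 'd': c→10 d→7
  n7 'dd': d→8
  n8 'ddd': c→9
  n9 'dddc': ·  [P1 ends]
  n10 'dc': c→17 d→11
  n11 'dcd': d→12
  n12 'dcdd': ·  [P2 ends]
  n13 'cd': c→14
  n14 'cdc': b→15
  n15 'cdcb': a→16
  n16 'cdcba': ·  [P3 ends]
  n17 'dcc': a→18
  n18 'dcca': ·  [P4 ends]
  n19 'b': a→27 b→20 d→22
  n20 'bb': c→21
  n21 'bbc': ·  [P5 ends]
  n22 'bd': a→23
  n23 'bda': d→24
  n24 'bdad': c→25
  n25 'bdadc': a→26
  n26 'bdadca': ·  [P6 ends]
  n27 'ba': ·  [P7 ends]

BFS fail/out derivation:
  n1('c'): parent n0 fail=0; on 'c' 0 → fail=0;  out ∅∪∅=∅
  n6('d'): parent n0 fail=0; on 'd' 0 → fail=0;  out ∅∪∅=∅
  n19('b'): parent n0 fail=0; on 'b' 0 → fail=0;  out ∅∪∅=∅
  n2('ca'): parent n1 fail=0; on 'a' 0 → fail=0;  out ∅∪∅=∅
  n7('dd'): parent n6 fail=0; on 'd' 0 → fail=6;  out ∅∪∅=∅
  n10('dc'): parent n6 fail=0; on 'c' 0 → fail=1;  out ∅∪∅=∅
  n13('cd'): parent n1 fail=0; on 'd' 0 → fail=6;  out ∅∪∅=∅
  n20('bb'): parent n19 fail=0; on 'b' 0 → fail=19;  out ∅∪∅=∅
  n22('bd'): parent n19 fail=0; on 'd' 0 → fail=6;  out ∅∪∅=∅
  n27('ba'): parent n19 fail=0; on 'a' 0 → fail=0;  out {7}∪∅={7}
  n3('cab'): parent n2 fail=0; on 'b' 0 → fail=19;  out ∅∪∅=∅
  n8('ddd'): parent n7 fail=6; on 'd' 6 → fail=7;  out ∅∪∅=∅
  n11('dcd'): parent n10 fail=1; on 'd' 1 → fail=13;  out ∅∪∅=∅
  n14('cdc'): parent n13 fail=6; on 'c' 6 → fail=10;  out ∅∪∅=∅
  n17('dcc'): parent n10 fail=1; on 'c' 1→0 → fail=1;  out ∅∪∅=∅
  n21('bbc'): parent n20 fail=19; on 'c' 19→0 → fail=1;  out {5}∪∅={5}
  n23('bda'): parent n22 fail=6; on 'a' 6→0 → fail=0;  out ∅∪∅=∅
  n4('cabb'): parent n3 fail=19; on 'b' 19 → fail=20;  out ∅∪∅=∅
  n9('dddc'): parent n8 fail=7; on 'c' 7→6 → fail=10;  out {1}∪∅={1}
  n12('dcdd'): parent n11 fail=13; on 'd' 13→6 → fail=7;  out {2}∪∅={2}
  n15('cdcb'): parent n14 fail=10; on 'b' 10→1→0 → fail=19;  out ∅∪∅=∅
  n18('dcca'): parent n17 fail=1; on 'a' 1 → fail=2;  out {4}∪∅={4}
  n24('bdad'): parent n23 fail=0; on 'd' 0 → fail=6;  out ∅∪∅=∅
  n5('cabbc'): parent n4 fail=20; on 'c' 20 → fail=21;  out {0}∪{5}={0,5}
  n16('cdcba'): parent n15 fail=19; on 'a' 19 → fail=27;  out {3}∪{7}={3,7}
  n25('bdadc'): parent n24 fail=6; on 'c' 6 → fail=10;  out ∅∪∅=∅
  n26('bdadca'): parent n25 fail=10; on 'a' 10→1 → fail=2;  out {6}∪∅={6}

Run:
pos 0 'c': at 1
pos 1 'b': at 19 ·f
pos 2 'd': at 22
pos 3 'a': at 23
pos 4 'd': at 24
pos 5 'c': at 25
pos 6 'c': at 17 ·f
pos 7 'a': at 18  ** P4@[4:7]
pos 8 'd': at 6 ·f
pos 9 'c': at 10
pos 10 'd': at 11
pos 11 'd': at 12  ** P2@[8:11]
pos 12 'c': at 10 ·f
pos 13 'a': at 2 ·f
pos 14 'b': at 3
pos 15 'b': at 4
pos 16 'b': at 20 ·f
pos 17 'a': at 27 ·f  ** P7@[16:17]
pos 18 'a': at 0 ·f
pos 19 'a': at 0
pos 20 'a': at 0
pos 21 'd': at 6

All matches (sorted): [[7,4],[11,2],[17,7]]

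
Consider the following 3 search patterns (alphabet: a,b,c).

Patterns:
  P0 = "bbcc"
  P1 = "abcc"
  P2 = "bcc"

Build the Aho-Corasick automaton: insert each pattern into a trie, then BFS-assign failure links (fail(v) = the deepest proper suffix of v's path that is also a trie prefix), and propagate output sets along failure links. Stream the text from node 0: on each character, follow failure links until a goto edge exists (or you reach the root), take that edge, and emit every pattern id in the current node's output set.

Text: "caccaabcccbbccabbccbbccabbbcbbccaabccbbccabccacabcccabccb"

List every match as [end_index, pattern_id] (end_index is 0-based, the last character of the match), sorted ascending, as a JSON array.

Build automaton:
Trie (insert patterns):
  n0 'ε': a→5 b→1
  n1 'b': b→2 c→9
  n2 'bb': c→3
  n3 'bbc': c→4
  n4 'bbcc': ·  [P0 ends]
  n5 'a': b→6
  n6 'ab': c→7
  n7 'abc': c→8
  n8 'abcc': ·  [P1 ends]
  n9 'bc': c→10
  n10 'bcc': ·  [P2 ends]

Failure links (BFS by depth):
  fail(1) 'b': from fail(0)=0 chase 'b': 0 ⇒ 0;  out=∅∪out(0)=∅
  fail(5) 'a': from fail(0)=0 chase 'a': 0 ⇒ 0;  out=∅∪out(0)=∅
  fail(2) 'bb': from fail(1)=0 chase 'b': 0 ⇒ 1;  out=∅∪out(1)=∅
  fail(6) 'ab': from fail(5)=0 chase 'b': 0 ⇒ 1;  out=∅∪out(1)=∅
  fail(9) 'bc': from fail(1)=0 chase 'c': 0 ⇒ 0;  out=∅∪out(0)=∅
  fail(3) 'bbc': from fail(2)=1 chase 'c': 1 ⇒ 9;  out=∅∪out(9)=∅
  fail(7) 'abc': from fail(6)=1 chase 'c': 1 ⇒ 9;  out=∅∪out(9)=∅
  fail(10) 'bcc': from fail(9)=0 chase 'c': 0 ⇒ 0;  out={2}∪out(0)={2}
  fail(4) 'bbcc': from fail(3)=9 chase 'c': 9 ⇒ 10;  out={0}∪out(10)={0,2}
  fail(8) 'abcc': from fail(7)=9 chase 'c': 9 ⇒ 10;  out={1}∪out(10)={1,2}

Text stream:
i=0 'c': node 0→0
i=1 'a': node 0→5
i=2 'c': node 5→0 (via fail)
i=3 'c': node 0→0
i=4 'a': node 0→5
i=5 'a': node 5→5 (via fail)
i=6 'b': node 5→6
i=7 'c': node 6→7
i=8 'c': node 7→8  emit P1@[5:8],P2@[6:8]
i=9 'c': node 8→0 (via fail)
i=10 'b': node 0→1
i=11 'b': node 1→2
i=12 'c': node 2→3
i=13 'c': node 3→4  emit P0@[10:13],P2@[11:13]
i=14 'a': node 4→5 (via fail)
i=15 'b': node 5→6
i=16 'b': node 6→2 (via fail)
i=17 'c': node 2→3
i=18 'c': node 3→4  emit P0@[15:18],P2@[16:18]
i=19 'b': node 4→1 (via fail)
i=20 'b': node 1→2
i=21 'c': node 2→3
i=22 'c': node 3→4  emit P0@[19:22],P2@[20:22]
i=23 'a': node 4→5 (via fail)
i=24 'b': node 5→6
i=25 'b': node 6→2 (via fail)
i=26 'b': node 2→2 (via fail)
i=27 'c': node 2→3
i=28 'b': node 3→1 (via fail)
i=29 'b': node 1→2
i=30 'c': node 2→3
i=31 'c': node 3→4  emit P0@[28:31],P2@[29:31]
i=32 'a': node 4→5 (via fail)
i=33 'a': node 5→5 (via fail)
i=34 'b': node 5→6
i=35 'c': node 6→7
i=36 'c': node 7→8  emit P1@[33:36],P2@[34:36]
i=37 'b': node 8→1 (via fail)
i=38 'b': node 1→2
i=39 'c': node 2→3
i=40 'c': node 3→4  emit P0@[37:40],P2@[38:40]
i=41 'a': node 4→5 (via fail)
i=42 'b': node 5→6
i=43 'c': node 6→7
i=44 'c': node 7→8  emit P1@[41:44],P2@[42:44]
i=45 'a': node 8→5 (via fail)
i=46 'c': node 5→0 (via fail)
i=47 'a': node 0→5
i=48 'b': node 5→6
i=49 'c': node 6→7
i=50 'c': node 7→8  emit P1@[47:50],P2@[48:50]
i=51 'c': node 8→0 (via fail)
i=52 'a': node 0→5
i=53 'b': node 5→6
i=54 'c': node 6→7
i=55 'c': node 7→8  emit P1@[52:55],P2@[53:55]
i=56 'b': node 8→1 (via fail)

All matches (sorted): [[8,1],[8,2],[13,0],[13,2],[18,0],[18,2],[22,0],[22,2],[31,0],[31,2],[36,1],[36,2],[40,0],[40,2],[44,1],[44,2],[50,1],[50,2],[55,1],[55,2]]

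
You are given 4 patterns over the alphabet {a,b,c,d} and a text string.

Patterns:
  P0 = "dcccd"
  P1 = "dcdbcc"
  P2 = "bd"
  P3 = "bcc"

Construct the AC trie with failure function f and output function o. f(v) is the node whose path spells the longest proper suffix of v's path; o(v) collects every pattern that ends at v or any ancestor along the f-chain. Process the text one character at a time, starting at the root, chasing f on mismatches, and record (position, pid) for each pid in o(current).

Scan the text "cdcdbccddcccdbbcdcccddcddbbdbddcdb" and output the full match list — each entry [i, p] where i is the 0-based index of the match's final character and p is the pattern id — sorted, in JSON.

Build automaton:
Trie (insert patterns):
  n0 'ε': b→10 d→1
  n1 'd': c→2
  n2 'dc': c→3 d→6
  n3 'dcc': c→4
  n4 'dccc': d→5
  n5 'dcccd': ·  [P0 ends]
  n6 'dcd': b→7
  n7 'dcdb': c→8
  n8 'dcdbc': c→9
  n9 'dcdbcc': ·  [P1 ends]
  n10 'b': c→12 d→11
  n11 'bd': ·  [P2 ends]
  n12 'bc': c→13
  n13 'bcc': ·  [P3 ends]

BFS fail/out derivation:
  n1('d'): parent n0 fail=0; on 'd' 0 → fail=0;  out ∅∪∅=∅
  n10('b'): parent n0 fail=0; on 'b' 0 → fail=0;  out ∅∪∅=∅
  n2('dc'): parent n1 fail=0; on 'c' 0 → fail=0;  out ∅∪∅=∅
  n11('bd'): parent n10 fail=0; on 'd' 0 → fail=1;  out {2}∪∅={2}
  n12('bc'): parent n10 fail=0; on 'c' 0 → fail=0;  out ∅∪∅=∅
  n3('dcc'): parent n2 fail=0; on 'c' 0 → fail=0;  out ∅∪∅=∅
  n6('dcd'): parent n2 fail=0; on 'd' 0 → fail=1;  out ∅∪∅=∅
  n13('bcc'): parent n12 fail=0; on 'c' 0 → fail=0;  out {3}∪∅={3}
  n4('dccc'): parent n3 fail=0; on 'c' 0 → fail=0;  out ∅∪∅=∅
  n7('dcdb'): parent n6 fail=1; on 'b' 1→0 → fail=10;  out ∅∪∅=∅
  n5('dcccd'): parent n4 fail=0; on 'd' 0 → fail=1;  out {0}∪∅={0}
  n8('dcdbc'): parent n7 fail=10; on 'c' 10 → fail=12;  out ∅∪∅=∅
  n9('dcdbcc'): parent n8 fail=12; on 'c' 12 → fail=13;  out {1}∪{3}={1,3}

Text stream:
pos 0 'c': at 0
pos 1 'd': at 1
pos 2 'c': at 2
pos 3 'd': at 6
pos 4 'b': at 7
pos 5 'c': at 8
pos 6 'c': at 9  emit P1@[1:6],P3@[4:6]
pos 7 'd': at 1 (fail-walked)
pos 8 'd': at 1 (fail-walked)
pos 9 'c': at 2
pos 10 'c': at 3
pos 11 'c': at 4
pos 12 'd': at 5  emit P0@[8:12]
pos 13 'b': at 10 (fail-walked)
pos 14 'b': at 10 (fail-walked)
pos 15 'c': at 12
pos 16 'd': at 1 (fail-walked)
pos 17 'c': at 2
pos 18 'c': at 3
pos 19 'c': at 4
pos 20 'd': at 5  emit P0@[16:20]
pos 21 'd': at 1 (fail-walked)
pos 22 'c': at 2
pos 23 'd': at 6
pos 24 'd': at 1 (fail-walked)
pos 25 'b': at 10 (fail-walked)
pos 26 'b': at 10 (fail-walked)
pos 27 'd': at 11  emit P2@[26:27]
pos 28 'b': at 10 (fail-walked)
pos 29 'd': at 11  emit P2@[28:29]
pos 30 'd': at 1 (fail-walked)
pos 31 'c': at 2
pos 32 'd': at 6
pos 33 'b': at 7

Result: [[6,1],[6,3],[12,0],[20,0],[27,2],[29,2]]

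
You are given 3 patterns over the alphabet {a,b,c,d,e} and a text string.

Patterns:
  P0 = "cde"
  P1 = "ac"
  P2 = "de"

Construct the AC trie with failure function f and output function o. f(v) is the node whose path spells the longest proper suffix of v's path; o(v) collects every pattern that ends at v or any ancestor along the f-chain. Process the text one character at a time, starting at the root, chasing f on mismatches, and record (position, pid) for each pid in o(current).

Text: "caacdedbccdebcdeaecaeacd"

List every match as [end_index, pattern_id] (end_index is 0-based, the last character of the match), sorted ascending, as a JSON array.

Build automaton:
Trie nodes:
  0='ε' goto a→4 c→1 d→6
  1='c' goto d→2
  2='cd' goto e→3
  3='cde' goto ·  [P0 ends]
  4='a' goto c→5
  5='ac' goto ·  [P1 ends]
  6='d' goto e→7
  7='de' goto ·  [P2 ends]

Failure links (BFS by depth):
  fail(1) 'c': from fail(0)=0 chase 'c': 0 ⇒ 0;  out=∅∪out(0)=∅
  fail(4) 'a': from fail(0)=0 chase 'a': 0 ⇒ 0;  out=∅∪out(0)=∅
  fail(6) 'd': from fail(0)=0 chase 'd': 0 ⇒ 0;  out=∅∪out(0)=∅
  fail(2) 'cd': from fail(1)=0 chase 'd': 0 ⇒ 6;  out=∅∪out(6)=∅
  fail(5) 'ac': from fail(4)=0 chase 'c': 0 ⇒ 1;  out={1}∪out(1)={1}
  fail(7) 'de': from fail(6)=0 chase 'e': 0 ⇒ 0;  out={2}∪out(0)={2}
  fail(3) 'cde': from fail(2)=6 chase 'e': 6 ⇒ 7;  out={0}∪out(7)={0,2}

Run:
pos 0 'c': at 1
pos 1 'a': at 4 (fail-walked)
pos 2 'a': at 4 (fail-walked)
pos 3 'c': at 5  emit P1@[2:3]
pos 4 'd': at 2 (fail-walked)
pos 5 'e': at 3  emit P0@[3:5],P2@[4:5]
pos 6 'd': at 6 (fail-walked)
pos 7 'b': at 0 (fail-walked)
pos 8 'c': at 1
pos 9 'c': at 1 (fail-walked)
pos 10 'd': at 2
pos 11 'e': at 3  emit P0@[9:11],P2@[10:11]
pos 12 'b': at 0 (fail-walked)
pos 13 'c': at 1
pos 14 'd': at 2
pos 15 'e': at 3  emit P0@[13:15],P2@[14:15]
pos 16 'a': at 4 (fail-walked)
pos 17 'e': at 0 (fail-walked)
pos 18 'c': at 1
pos 19 'a': at 4 (fail-walked)
pos 20 'e': at 0 (fail-walked)
pos 21 'a': at 4
pos 22 'c': at 5  emit P1@[21:22]
pos 23 'd': at 2 (fail-walked)

Matches: [[3,1],[5,0],[5,2],[11,0],[11,2],[15,0],[15,2],[22,1]]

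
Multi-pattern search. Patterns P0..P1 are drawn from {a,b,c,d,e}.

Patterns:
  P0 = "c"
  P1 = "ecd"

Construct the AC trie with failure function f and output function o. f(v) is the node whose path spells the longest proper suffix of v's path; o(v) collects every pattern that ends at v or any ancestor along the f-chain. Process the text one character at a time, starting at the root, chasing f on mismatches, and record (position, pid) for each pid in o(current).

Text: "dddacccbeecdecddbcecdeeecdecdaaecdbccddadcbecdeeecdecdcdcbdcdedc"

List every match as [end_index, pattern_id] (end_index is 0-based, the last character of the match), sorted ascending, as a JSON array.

Build automaton:
Trie (insert patterns):
  0='ε' goto c→1 e→2
  1='c' goto ·  [P0 ends]
  2='e' goto c→3
  3='ec' goto d→4
  4='ecd' goto ·  [P1 ends]

Failure links (BFS by depth):
  fail(1) 'c': from fail(0)=0 chase 'c': 0 ⇒ 0;  out={0}∪out(0)={0}
  fail(2) 'e': from fail(0)=0 chase 'e': 0 ⇒ 0;  out=∅∪out(0)=∅
  fail(3) 'ec': from fail(2)=0 chase 'c': 0 ⇒ 1;  out=∅∪out(1)={0}
  fail(4) 'ecd': from fail(3)=1 chase 'd': 1→0 ⇒ 0;  out={1}∪out(0)={1}

Scan:
i=0 'd': node 0→0
i=1 'd': node 0→0
i=2 'd': node 0→0
i=3 'a': node 0→0
i=4 'c': node 0→1  emit P0@[4:4]
i=5 'c': node 1→1 (via fail)  emit P0@[5:5]
i=6 'c': node 1→1 (via fail)  emit P0@[6:6]
i=7 'b': node 1→0 (via fail)
i=8 'e': node 0→2
i=9 'e': node 2→2 (via fail)
i=10 'c': node 2→3  emit P0@[10:10]
i=11 'd': node 3→4  emit P1@[9:11]
i=12 'e': node 4→2 (via fail)
i=13 'c': node 2→3  emit P0@[13:13]
i=14 'd': node 3→4  emit P1@[12:14]
i=15 'd': node 4→0 (via fail)
i=16 'b': node 0→0
i=17 'c': node 0→1  emit P0@[17:17]
i=18 'e': node 1→2 (via fail)
i=19 'c': node 2→3  emit P0@[19:19]
i=20 'd': node 3→4  emit P1@[18:20]
i=21 'e': node 4→2 (via fail)
i=22 'e': node 2→2 (via fail)
i=23 'e': node 2→2 (via fail)
i=24 'c': node 2→3  emit P0@[24:24]
i=25 'd': node 3→4  emit P1@[23:25]
i=26 'e': node 4→2 (via fail)
i=27 'c': node 2→3  emit P0@[27:27]
i=28 'd': node 3→4  emit P1@[26:28]
i=29 'a': node 4→0 (via fail)
i=30 'a': node 0→0
i=31 'e': node 0→2
i=32 'c': node 2→3  emit P0@[32:32]
i=33 'd': node 3→4  emit P1@[31:33]
i=34 'b': node 4→0 (via fail)
i=35 'c': node 0→1  emit P0@[35:35]
i=36 'c': node 1→1 (via fail)  emit P0@[36:36]
i=37 'd': node 1→0 (via fail)
i=38 'd': node 0→0
i=39 'a': node 0→0
i=40 'd': node 0→0
i=41 'c': node 0→1  emit P0@[41:41]
i=42 'b': node 1→0 (via fail)
i=43 'e': node 0→2
i=44 'c': node 2→3  emit P0@[44:44]
i=45 'd': node 3→4  emit P1@[43:45]
i=46 'e': node 4→2 (via fail)
i=47 'e': node 2→2 (via fail)
i=48 'e': node 2→2 (via fail)
i=49 'c': node 2→3  emit P0@[49:49]
i=50 'd': node 3→4  emit P1@[48:50]
i=51 'e': node 4→2 (via fail)
i=52 'c': node 2→3  emit P0@[52:52]
i=53 'd': node 3→4  emit P1@[51:53]
i=54 'c': node 4→1 (via fail)  emit P0@[54:54]
i=55 'd': node 1→0 (via fail)
i=56 'c': node 0→1  emit P0@[56:56]
i=57 'b': node 1→0 (via fail)
i=58 'd': node 0→0
i=59 'c': node 0→1  emit P0@[59:59]
i=60 'd': node 1→0 (via fail)
i=61 'e': node 0→2
i=62 'd': node 2→0 (via fail)
i=63 'c': node 0→1  emit P0@[63:63]

All matches (sorted): [[4,0],[5,0],[6,0],[10,0],[11,1],[13,0],[14,1],[17,0],[19,0],[20,1],[24,0],[25,1],[27,0],[28,1],[32,0],[33,1],[35,0],[36,0],[41,0],[44,0],[45,1],[49,0],[50,1],[52,0],[53,1],[54,0],[56,0],[59,0],[63,0]]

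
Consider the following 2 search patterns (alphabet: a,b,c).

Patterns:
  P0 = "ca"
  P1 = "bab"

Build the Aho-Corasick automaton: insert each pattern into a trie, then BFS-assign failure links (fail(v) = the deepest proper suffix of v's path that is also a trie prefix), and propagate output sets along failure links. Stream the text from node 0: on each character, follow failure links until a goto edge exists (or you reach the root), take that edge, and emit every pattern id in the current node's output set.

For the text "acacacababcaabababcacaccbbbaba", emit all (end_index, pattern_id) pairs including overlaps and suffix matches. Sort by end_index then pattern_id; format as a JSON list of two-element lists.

Construct AC machine:
Trie nodes:
  0='ε' goto b→3 c→1
  1='c' goto a→2
  2='ca' goto ·  [P0 ends]
  3='b' goto a→4
  4='ba' goto b→5
  5='bab' goto ·  [P1 ends]

BFS fail/out derivation:
  fail(1) 'c': from fail(0)=0 chase 'c': 0 ⇒ 0;  out=∅∪out(0)=∅
  fail(3) 'b': from fail(0)=0 chase 'b': 0 ⇒ 0;  out=∅∪out(0)=∅
  fail(2) 'ca': from fail(1)=0 chase 'a': 0 ⇒ 0;  out={0}∪out(0)={0}
  fail(4) 'ba': from fail(3)=0 chase 'a': 0 ⇒ 0;  out=∅∪out(0)=∅
  fail(5) 'bab': from fail(4)=0 chase 'b': 0 ⇒ 3;  out={1}∪out(3)={1}

Run:
pos 0 'a': at 0
pos 1 'c': at 1
pos 2 'a': at 2  emit P0@[1:2]
pos 3 'c': at 1 (fail-walked)
pos 4 'a': at 2  emit P0@[3:4]
pos 5 'c': at 1 (fail-walked)
pos 6 'a': at 2  emit P0@[5:6]
pos 7 'b': at 3 (fail-walked)
pos 8 'a': at 4
pos 9 'b': at 5  emit P1@[7:9]
pos 10 'c': at 1 (fail-walked)
pos 11 'a': at 2  emit P0@[10:11]
pos 12 'a': at 0 (fail-walked)
pos 13 'b': at 3
pos 14 'a': at 4
pos 15 'b': at 5  emit P1@[13:15]
pos 16 'a': at 4 (fail-walked)
pos 17 'b': at 5  emit P1@[15:17]
pos 18 'c': at 1 (fail-walked)
pos 19 'a': at 2  emit P0@[18:19]
pos 20 'c': at 1 (fail-walked)
pos 21 'a': at 2  emit P0@[20:21]
pos 22 'c': at 1 (fail-walked)
pos 23 'c': at 1 (fail-walked)
pos 24 'b': at 3 (fail-walked)
pos 25 'b': at 3 (fail-walked)
pos 26 'b': at 3 (fail-walked)
pos 27 'a': at 4
pos 28 'b': at 5  emit P1@[26:28]
pos 29 'a': at 4 (fail-walked)

All matches (sorted): [[2,0],[4,0],[6,0],[9,1],[11,0],[15,1],[17,1],[19,0],[21,0],[28,1]]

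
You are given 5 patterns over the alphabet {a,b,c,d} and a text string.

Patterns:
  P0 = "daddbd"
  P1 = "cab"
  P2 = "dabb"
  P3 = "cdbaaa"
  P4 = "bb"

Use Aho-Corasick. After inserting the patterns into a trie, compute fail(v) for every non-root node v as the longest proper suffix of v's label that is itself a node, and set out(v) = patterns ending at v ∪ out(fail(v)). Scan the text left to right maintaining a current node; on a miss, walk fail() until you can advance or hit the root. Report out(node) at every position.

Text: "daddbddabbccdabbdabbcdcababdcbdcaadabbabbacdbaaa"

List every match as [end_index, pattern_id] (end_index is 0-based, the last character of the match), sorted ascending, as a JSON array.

Build automaton:
Trie nodes:
  0='ε' goto b→17 c→7 d→1
  1='d' goto a→2
  2='da' goto b→10 d→3
  3='dad' goto d→4
  4='dadd' goto b→5
  5='daddb' goto d→6
  6='daddbd' goto ·  [P0 ends]
  7='c' goto a→8 d→12
  8='ca' goto b→9
  9='cab' goto ·  [P1 ends]
  10='dab' goto b→11
  11='dabb' goto ·  [P2 ends]
  12='cd' goto b→13
  13='cdb' goto a→14
  14='cdba' goto a→15
  15='cdbaa' goto a→16
  16='cdbaaa' goto ·  [P3 ends]
  17='b' goto b→18
  18='bb' goto ·  [P4 ends]

Failure links (BFS by depth):
  fail(1) 'd': from fail(0)=0 chase 'd': 0 ⇒ 0;  out=∅∪out(0)=∅
  fail(7) 'c': from fail(0)=0 chase 'c': 0 ⇒ 0;  out=∅∪out(0)=∅
  fail(17) 'b': from fail(0)=0 chase 'b': 0 ⇒ 0;  out=∅∪out(0)=∅
  fail(2) 'da': from fail(1)=0 chase 'a': 0 ⇒ 0;  out=∅∪out(0)=∅
  fail(8) 'ca': from fail(7)=0 chase 'a': 0 ⇒ 0;  out=∅∪out(0)=∅
  fail(12) 'cd': from fail(7)=0 chase 'd': 0 ⇒ 1;  out=∅∪out(1)=∅
  fail(18) 'bb': from fail(17)=0 chase 'b': 0 ⇒ 17;  out={4}∪out(17)={4}
  fail(3) 'dad': from fail(2)=0 chase 'd': 0 ⇒ 1;  out=∅∪out(1)=∅
  fail(9) 'cab': from fail(8)=0 chase 'b': 0 ⇒ 17;  out={1}∪out(17)={1}
  fail(10) 'dab': from fail(2)=0 chase 'b': 0 ⇒ 17;  out=∅∪out(17)=∅
  fail(13) 'cdb': from fail(12)=1 chase 'b': 1→0 ⇒ 17;  out=∅∪out(17)=∅
  fail(4) 'dadd': from fail(3)=1 chase 'd': 1→0 ⇒ 1;  out=∅∪out(1)=∅
  fail(11) 'dabb': from fail(10)=17 chase 'b': 17 ⇒ 18;  out={2}∪out(18)={2,4}
  fail(14) 'cdba': from fail(13)=17 chase 'a': 17→0 ⇒ 0;  out=∅∪out(0)=∅
  fail(5) 'daddb': from fail(4)=1 chase 'b': 1→0 ⇒ 17;  out=∅∪out(17)=∅
  fail(15) 'cdbaa': from fail(14)=0 chase 'a': 0 ⇒ 0;  out=∅∪out(0)=∅
  fail(6) 'daddbd': from fail(5)=17 chase 'd': 17→0 ⇒ 1;  out={0}∪out(1)={0}
  fail(16) 'cdbaaa': from fail(15)=0 chase 'a': 0 ⇒ 0;  out={3}∪out(0)={3}

Scan:
i=0 'd': node 0→1
i=1 'a': node 1→2
i=2 'd': node 2→3
i=3 'd': node 3→4
i=4 'b': node 4→5
i=5 'd': node 5→6  emit P0@[0:5]
i=6 'd': node 6→1 (via fail)
i=7 'a': node 1→2
i=8 'b': node 2→10
i=9 'b': node 10→11  emit P2@[6:9],P4@[8:9]
i=10 'c': node 11→7 (via fail)
i=11 'c': node 7→7 (via fail)
i=12 'd': node 7→12
i=13 'a': node 12→2 (via fail)
i=14 'b': node 2→10
i=15 'b': node 10→11  emit P2@[12:15],P4@[14:15]
i=16 'd': node 11→1 (via fail)
i=17 'a': node 1→2
i=18 'b': node 2→10
i=19 'b': node 10→11  emit P2@[16:19],P4@[18:19]
i=20 'c': node 11→7 (via fail)
i=21 'd': node 7→12
i=22 'c': node 12→7 (via fail)
i=23 'a': node 7→8
i=24 'b': node 8→9  emit P1@[22:24]
i=25 'a': node 9→0 (via fail)
i=26 'b': node 0→17
i=27 'd': node 17→1 (via fail)
i=28 'c': node 1→7 (via fail)
i=29 'b': node 7→17 (via fail)
i=30 'd': node 17→1 (via fail)
i=31 'c': node 1→7 (via fail)
i=32 'a': node 7→8
i=33 'a': node 8→0 (via fail)
i=34 'd': node 0→1
i=35 'a': node 1→2
i=36 'b': node 2→10
i=37 'b': node 10→11  emit P2@[34:37],P4@[36:37]
i=38 'a': node 11→0 (via fail)
i=39 'b': node 0→17
i=40 'b': node 17→18  emit P4@[39:40]
i=41 'a': node 18→0 (via fail)
i=42 'c': node 0→7
i=43 'd': node 7→12
i=44 'b': node 12→13
i=45 'a': node 13→14
i=46 'a': node 14→15
i=47 'a': node 15→16  emit P3@[42:47]

All matches (sorted): [[5,0],[9,2],[9,4],[15,2],[15,4],[19,2],[19,4],[24,1],[37,2],[37,4],[40,4],[47,3]]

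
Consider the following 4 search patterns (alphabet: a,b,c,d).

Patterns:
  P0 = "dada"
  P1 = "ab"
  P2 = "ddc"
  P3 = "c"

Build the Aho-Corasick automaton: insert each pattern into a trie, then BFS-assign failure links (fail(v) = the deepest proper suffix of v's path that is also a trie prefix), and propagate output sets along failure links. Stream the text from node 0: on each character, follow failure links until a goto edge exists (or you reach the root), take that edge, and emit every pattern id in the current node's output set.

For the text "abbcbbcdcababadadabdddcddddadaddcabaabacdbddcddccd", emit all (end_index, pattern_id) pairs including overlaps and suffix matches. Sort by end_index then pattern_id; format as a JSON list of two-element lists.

Build:
Trie (insert patterns):
  n0 'ε': a→5 c→9 d→1
  n1 'd': a→2 d→7
  n2 'da': d→3
  n3 'dad': a→4
  n4 'dada': ·  ←P0
  n5 'a': b→6
  n6 'ab': ·  ←P1
  n7 'dd': c→8
  n8 'ddc': ·  ←P2
  n9 'c': ·  ←P3

BFS fail/out derivation:
  fail(1) 'd': from fail(0)=0 chase 'd': 0 ⇒ 0;  out=∅∪out(0)=∅
  fail(5) 'a': from fail(0)=0 chase 'a': 0 ⇒ 0;  out=∅∪out(0)=∅
  fail(9) 'c': from fail(0)=0 chase 'c': 0 ⇒ 0;  out={3}∪out(0)={3}
  fail(2) 'da': from fail(1)=0 chase 'a': 0 ⇒ 5;  out=∅∪out(5)=∅
  fail(6) 'ab': from fail(5)=0 chase 'b': 0 ⇒ 0;  out={1}∪out(0)={1}
  fail(7) 'dd': from fail(1)=0 chase 'd': 0 ⇒ 1;  out=∅∪out(1)=∅
  fail(3) 'dad': from fail(2)=5 chase 'd': 5→0 ⇒ 1;  out=∅∪out(1)=∅
  fail(8) 'ddc': from fail(7)=1 chase 'c': 1→0 ⇒ 9;  out={2}∪out(9)={2,3}
  fail(4) 'dada': from fail(3)=1 chase 'a': 1 ⇒ 2;  out={0}∪out(2)={0}

Scan:
[0] read 'a'  n0⇒n5
[1] read 'b'  n5⇒n6  emit P1@[0:1]
[2] read 'b'  n6⇒n0 ·f
[3] read 'c'  n0⇒n9  emit P3@[3:3]
[4] read 'b'  n9⇒n0 ·f
[5] read 'b'  n0⇒n0
[6] read 'c'  n0⇒n9  emit P3@[6:6]
[7] read 'd'  n9⇒n1 ·f
[8] read 'c'  n1⇒n9 ·f  emit P3@[8:8]
[9] read 'a'  n9⇒n5 ·f
[10] read 'b'  n5⇒n6  emit P1@[9:10]
[11] read 'a'  n6⇒n5 ·f
[12] read 'b'  n5⇒n6  emit P1@[11:12]
[13] read 'a'  n6⇒n5 ·f
[14] read 'd'  n5⇒n1 ·f
[15] read 'a'  n1⇒n2
[16] read 'd'  n2⇒n3
[17] read 'a'  n3⇒n4  emit P0@[14:17]
[18] read 'b'  n4⇒n6 ·f  emit P1@[17:18]
[19] read 'd'  n6⇒n1 ·f
[20] read 'd'  n1⇒n7
[21] read 'd'  n7⇒n7 ·f
[22] read 'c'  n7⇒n8  emit P2@[20:22],P3@[22:22]
[23] read 'd'  n8⇒n1 ·f
[24] read 'd'  n1⇒n7
[25] read 'd'  n7⇒n7 ·f
[26] read 'd'  n7⇒n7 ·f
[27] read 'a'  n7⇒n2 ·f
[28] read 'd'  n2⇒n3
[29] read 'a'  n3⇒n4  emit P0@[26:29]
[30] read 'd'  n4⇒n3 ·f
[31] read 'd'  n3⇒n7 ·f
[32] read 'c'  n7⇒n8  emit P2@[30:32],P3@[32:32]
[33] read 'a'  n8⇒n5 ·f
[34] read 'b'  n5⇒n6  emit P1@[33:34]
[35] read 'a'  n6⇒n5 ·f
[36] read 'a'  n5⇒n5 ·f
[37] read 'b'  n5⇒n6  emit P1@[36:37]
[38] read 'a'  n6⇒n5 ·f
[39] read 'c'  n5⇒n9 ·f  emit P3@[39:39]
[40] read 'd'  n9⇒n1 ·f
[41] read 'b'  n1⇒n0 ·f
[42] read 'd'  n0⇒n1
[43] read 'd'  n1⇒n7
[44] read 'c'  n7⇒n8  emit P2@[42:44],P3@[44:44]
[45] read 'd'  n8⇒n1 ·f
[46] read 'd'  n1⇒n7
[47] read 'c'  n7⇒n8  emit P2@[45:47],P3@[47:47]
[48] read 'c'  n8⇒n9 ·f  emit P3@[48:48]
[49] read 'd'  n9⇒n1 ·f

All matches (sorted): [[1,1],[3,3],[6,3],[8,3],[10,1],[12,1],[17,0],[18,1],[22,2],[22,3],[29,0],[32,2],[32,3],[34,1],[37,1],[39,3],[44,2],[44,3],[47,2],[47,3],[48,3]]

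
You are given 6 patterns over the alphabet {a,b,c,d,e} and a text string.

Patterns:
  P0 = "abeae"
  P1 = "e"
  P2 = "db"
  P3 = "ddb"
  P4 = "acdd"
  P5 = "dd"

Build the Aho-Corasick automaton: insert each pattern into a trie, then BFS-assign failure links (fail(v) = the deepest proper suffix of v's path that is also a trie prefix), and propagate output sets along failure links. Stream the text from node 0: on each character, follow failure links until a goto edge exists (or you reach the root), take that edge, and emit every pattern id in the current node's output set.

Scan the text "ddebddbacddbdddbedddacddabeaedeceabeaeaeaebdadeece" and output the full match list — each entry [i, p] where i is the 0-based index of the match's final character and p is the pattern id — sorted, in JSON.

Build automaton:
Trie nodes:
  n0 'ε': a→1 d→7 e→6
  n1 'a': b→2 c→11
  n2 'ab': e→3
  n3 'abe': a→4
  n4 'abea': e→5
  n5 'abeae': ·  [P0 ends]
  n6 'e': ·  [P1 ends]
  n7 'd': b→8 d→9
  n8 'db': ·  [P2 ends]
  n9 'dd': b→10  [P5 ends]
  n10 'ddb': ·  [P3 ends]
  n11 'ac': d→12
  n12 'acd': d→13
  n13 'acdd': ·  [P4 ends]

BFS fail/out derivation:
  n1('a'): parent n0 fail=0; on 'a' 0 → fail=0;  out ∅∪∅=∅
  n6('e'): parent n0 fail=0; on 'e' 0 → fail=0;  out {1}∪∅={1}
  n7('d'): parent n0 fail=0; on 'd' 0 → fail=0;  out ∅∪∅=∅
  n2('ab'): parent n1 fail=0; on 'b' 0 → fail=0;  out ∅∪∅=∅
  n8('db'): parent n7 fail=0; on 'b' 0 → fail=0;  out {2}∪∅={2}
  n9('dd'): parent n7 fail=0; on 'd' 0 → fail=7;  out {5}∪∅={5}
  n11('ac'): parent n1 fail=0; on 'c' 0 → fail=0;  out ∅∪∅=∅
  n3('abe'): parent n2 fail=0; on 'e' 0 → fail=6;  out ∅∪{1}={1}
  n10('ddb'): parent n9 fail=7; on 'b' 7 → fail=8;  out {3}∪{2}={2,3}
  n12('acd'): parent n11 fail=0; on 'd' 0 → fail=7;  out ∅∪∅=∅
  n4('abea'): parent n3 fail=6; on 'a' 6→0 → fail=1;  out ∅∪∅=∅
  n13('acdd'): parent n12 fail=7; on 'd' 7 → fail=9;  out {4}∪{5}={4,5}
  n5('abeae'): parent n4 fail=1; on 'e' 1→0 → fail=6;  out {0}∪{1}={0,1}

Text stream:
pos 0 'd': at 7
pos 1 'd': at 9  emit P5@[0:1]
pos 2 'e': at 6 ·f  emit P1@[2:2]
pos 3 'b': at 0 ·f
pos 4 'd': at 7
pos 5 'd': at 9  emit P5@[4:5]
pos 6 'b': at 10  emit P2@[5:6],P3@[4:6]
pos 7 'a': at 1 ·f
pos 8 'c': at 11
pos 9 'd': at 12
pos 10 'd': at 13  emit P4@[7:10],P5@[9:10]
pos 11 'b': at 10 ·f  emit P2@[10:11],P3@[9:11]
pos 12 'd': at 7 ·f
pos 13 'd': at 9  emit P5@[12:13]
pos 14 'd': at 9 ·f  emit P5@[13:14]
pos 15 'b': at 10  emit P2@[14:15],P3@[13:15]
pos 16 'e': at 6 ·f  emit P1@[16:16]
pos 17 'd': at 7 ·f
pos 18 'd': at 9  emit P5@[17:18]
pos 19 'd': at 9 ·f  emit P5@[18:19]
pos 20 'a': at 1 ·f
pos 21 'c': at 11
pos 22 'd': at 12
pos 23 'd': at 13  emit P4@[20:23],P5@[22:23]
pos 24 'a': at 1 ·f
pos 25 'b': at 2
pos 26 'e': at 3  emit P1@[26:26]
pos 27 'a': at 4
pos 28 'e': at 5  emit P0@[24:28],P1@[28:28]
pos 29 'd': at 7 ·f
pos 30 'e': at 6 ·f  emit P1@[30:30]
pos 31 'c': at 0 ·f
pos 32 'e': at 6  emit P1@[32:32]
pos 33 'a': at 1 ·f
pos 34 'b': at 2
pos 35 'e': at 3  emit P1@[35:35]
pos 36 'a': at 4
pos 37 'e': at 5  emit P0@[33:37],P1@[37:37]
pos 38 'a': at 1 ·f
pos 39 'e': at 6 ·f  emit P1@[39:39]
pos 40 'a': at 1 ·f
pos 41 'e': at 6 ·f  emit P1@[41:41]
pos 42 'b': at 0 ·f
pos 43 'd': at 7
pos 44 'a': at 1 ·f
pos 45 'd': at 7 ·f
pos 46 'e': at 6 ·f  emit P1@[46:46]
pos 47 'e': at 6 ·f  emit P1@[47:47]
pos 48 'c': at 0 ·f
pos 49 'e': at 6  emit P1@[49:49]

Matches: [[1,5],[2,1],[5,5],[6,2],[6,3],[10,4],[10,5],[11,2],[11,3],[13,5],[14,5],[15,2],[15,3],[16,1],[18,5],[19,5],[23,4],[23,5],[26,1],[28,0],[28,1],[30,1],[32,1],[35,1],[37,0],[37,1],[39,1],[41,1],[46,1],[47,1],[49,1]]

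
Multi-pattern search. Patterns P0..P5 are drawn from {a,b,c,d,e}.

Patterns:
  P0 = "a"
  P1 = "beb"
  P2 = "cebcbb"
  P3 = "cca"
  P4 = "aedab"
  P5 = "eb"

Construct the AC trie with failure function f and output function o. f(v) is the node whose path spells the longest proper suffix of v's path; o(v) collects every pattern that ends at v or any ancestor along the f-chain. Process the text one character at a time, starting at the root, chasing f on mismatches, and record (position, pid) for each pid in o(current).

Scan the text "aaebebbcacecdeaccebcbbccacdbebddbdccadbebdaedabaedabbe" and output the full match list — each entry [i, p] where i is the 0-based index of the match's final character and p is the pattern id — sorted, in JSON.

Build automaton:
Trie nodes:
  n0 'ε': a→1 b→2 c→5 e→17
  n1 'a': e→13  [P0 ends]
  n2 'b': e→3
  n3 'be': b→4
  n4 'beb': ·  [P1 ends]
  n5 'c': c→11 e→6
  n6 'ce': b→7
  n7 'ceb': c→8
  n8 'cebc': b→9
  n9 'cebcb': b→10
  n10 'cebcbb': ·  [P2 ends]
  n11 'cc': a→12
  n12 'cca': ·  [P3 ends]
  n13 'ae': d→14
  n14 'aed': a→15
  n15 'aeda': b→16
  n16 'aedab': ·  [P4 ends]
  n17 'e': b→18
  n18 'eb': ·  [P5 ends]

Failure links (BFS by depth):
  n1('a'): parent n0 fail=0; on 'a' 0 → fail=0;  out {0}∪∅={0}
  n2('b'): parent n0 fail=0; on 'b' 0 → fail=0;  out ∅∪∅=∅
  n5('c'): parent n0 fail=0; on 'c' 0 → fail=0;  out ∅∪∅=∅
  n17('e'): parent n0 fail=0; on 'e' 0 → fail=0;  out ∅∪∅=∅
  n3('be'): parent n2 fail=0; on 'e' 0 → fail=17;  out ∅∪∅=∅
  n6('ce'): parent n5 fail=0; on 'e' 0 → fail=17;  out ∅∪∅=∅
  n11('cc'): parent n5 fail=0; on 'c' 0 → fail=5;  out ∅∪∅=∅
  n13('ae'): parent n1 fail=0; on 'e' 0 → fail=17;  out ∅∪∅=∅
  n18('eb'): parent n17 fail=0; on 'b' 0 → fail=2;  out {5}∪∅={5}
  n4('beb'): parent n3 fail=17; on 'b' 17 → fail=18;  out {1}∪{5}={1,5}
  n7('ceb'): parent n6 fail=17; on 'b' 17 → fail=18;  out ∅∪{5}={5}
  n12('cca'): parent n11 fail=5; on 'a' 5→0 → fail=1;  out {3}∪{0}={0,3}
  n14('aed'): parent n13 fail=17; on 'd' 17→0 → fail=0;  out ∅∪∅=∅
  n8('cebc'): parent n7 fail=18; on 'c' 18→2→0 → fail=5;  out ∅∪∅=∅
  n15('aeda'): parent n14 fail=0; on 'a' 0 → fail=1;  out ∅∪{0}={0}
  n9('cebcb'): parent n8 fail=5; on 'b' 5→0 → fail=2;  out ∅∪∅=∅
  n16('aedab'): parent n15 fail=1; on 'b' 1→0 → fail=2;  out {4}∪∅={4}
  n10('cebcbb'): parent n9 fail=2; on 'b' 2→0 → fail=2;  out {2}∪∅={2}

Text stream:
[0] read 'a'  n0⇒n1  → match P0@[0:0]
[1] read 'a'  n1⇒n1 (fail-walked)  → match P0@[1:1]
[2] read 'e'  n1⇒n13
[3] read 'b'  n13⇒n18 (fail-walked)  → match P5@[2:3]
[4] read 'e'  n18⇒n3 (fail-walked)
[5] read 'b'  n3⇒n4  → match P1@[3:5],P5@[4:5]
[6] read 'b'  n4⇒n2 (fail-walked)
[7] read 'c'  n2⇒n5 (fail-walked)
[8] read 'a'  n5⇒n1 (fail-walked)  → match P0@[8:8]
[9] read 'c'  n1⇒n5 (fail-walked)
[10] read 'e'  n5⇒n6
[11] read 'c'  n6⇒n5 (fail-walked)
[12] read 'd'  n5⇒n0 (fail-walked)
[13] read 'e'  n0⇒n17
[14] read 'a'  n17⇒n1 (fail-walked)  → match P0@[14:14]
[15] read 'c'  n1⇒n5 (fail-walked)
[16] read 'c'  n5⇒n11
[17] read 'e'  n11⇒n6 (fail-walked)
[18] read 'b'  n6⇒n7  → match P5@[17:18]
[19] read 'c'  n7⇒n8
[20] read 'b'  n8⇒n9
[21] read 'b'  n9⇒n10  → match P2@[16:21]
[22] read 'c'  n10⇒n5 (fail-walked)
[23] read 'c'  n5⇒n11
[24] read 'a'  n11⇒n12  → match P0@[24:24],P3@[22:24]
[25] read 'c'  n12⇒n5 (fail-walked)
[26] read 'd'  n5⇒n0 (fail-walked)
[27] read 'b'  n0⇒n2
[28] read 'e'  n2⇒n3
[29] read 'b'  n3⇒n4  → match P1@[27:29],P5@[28:29]
[30] read 'd'  n4⇒n0 (fail-walked)
[31] read 'd'  n0⇒n0
[32] read 'b'  n0⇒n2
[33] read 'd'  n2⇒n0 (fail-walked)
[34] read 'c'  n0⇒n5
[35] read 'c'  n5⇒n11
[36] read 'a'  n11⇒n12  → match P0@[36:36],P3@[34:36]
[37] read 'd'  n12⇒n0 (fail-walked)
[38] read 'b'  n0⇒n2
[39] read 'e'  n2⇒n3
[40] read 'b'  n3⇒n4  → match P1@[38:40],P5@[39:40]
[41] read 'd'  n4⇒n0 (fail-walked)
[42] read 'a'  n0⇒n1  → match P0@[42:42]
[43] read 'e'  n1⇒n13
[44] read 'd'  n13⇒n14
[45] read 'a'  n14⇒n15  → match P0@[45:45]
[46] read 'b'  n15⇒n16  → match P4@[42:46]
[47] read 'a'  n16⇒n1 (fail-walked)  → match P0@[47:47]
[48] read 'e'  n1⇒n13
[49] read 'd'  n13⇒n14
[50] read 'a'  n14⇒n15  → match P0@[50:50]
[51] read 'b'  n15⇒n16  → match P4@[47:51]
[52] read 'b'  n16⇒n2 (fail-walked)
[53] read 'e'  n2⇒n3

Result: [[0,0],[1,0],[3,5],[5,1],[5,5],[8,0],[14,0],[18,5],[21,2],[24,0],[24,3],[29,1],[29,5],[36,0],[36,3],[40,1],[40,5],[42,0],[45,0],[46,4],[47,0],[50,0],[51,4]]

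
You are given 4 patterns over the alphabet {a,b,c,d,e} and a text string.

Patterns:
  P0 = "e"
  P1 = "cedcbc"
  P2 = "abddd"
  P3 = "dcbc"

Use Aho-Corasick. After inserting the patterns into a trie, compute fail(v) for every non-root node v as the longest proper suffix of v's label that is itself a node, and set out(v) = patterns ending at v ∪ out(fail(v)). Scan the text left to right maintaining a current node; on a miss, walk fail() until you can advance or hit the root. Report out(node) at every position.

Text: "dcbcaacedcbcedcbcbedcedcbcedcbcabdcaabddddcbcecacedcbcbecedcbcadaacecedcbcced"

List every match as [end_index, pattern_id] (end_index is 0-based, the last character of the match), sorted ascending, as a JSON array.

Build automaton:
Trie (insert patterns):
  n0 'ε': a→8 c→2 d→13 e→1
  n1 'e': ·  [P0 ends]
  n2 'c': e→3
  n3 'ce': d→4
  n4 'ced': c→5
  n5 'cedc': b→6
  n6 'cedcb': c→7
  n7 'cedcbc': ·  [P1 ends]
  n8 'a': b→9
  n9 'ab': d→10
  n10 'abd': d→11
  n11 'abdd': d→12
  n12 'abddd': ·  [P2 ends]
  n13 'd': c→14
  n14 'dc': b→15
  n15 'dcb': c→16
  n16 'dcbc': ·  [P3 ends]

BFS fail/out derivation:
  n1('e'): parent n0 fail=0; on 'e' 0 → fail=0;  out {0}∪∅={0}
  n2('c'): parent n0 fail=0; on 'c' 0 → fail=0;  out ∅∪∅=∅
  n8('a'): parent n0 fail=0; on 'a' 0 → fail=0;  out ∅∪∅=∅
  n13('d'): parent n0 fail=0; on 'd' 0 → fail=0;  out ∅∪∅=∅
  n3('ce'): parent n2 fail=0; on 'e' 0 → fail=1;  out ∅∪{0}={0}
  n9('ab'): parent n8 fail=0; on 'b' 0 → fail=0;  out ∅∪∅=∅
  n14('dc'): parent n13 fail=0; on 'c' 0 → fail=2;  out ∅∪∅=∅
  n4('ced'): parent n3 fail=1; on 'd' 1→0 → fail=13;  out ∅∪∅=∅
  n10('abd'): parent n9 fail=0; on 'd' 0 → fail=13;  out ∅∪∅=∅
  n15('dcb'): parent n14 fail=2; on 'b' 2→0 → fail=0;  out ∅∪∅=∅
  n5('cedc'): parent n4 fail=13; on 'c' 13 → fail=14;  out ∅∪∅=∅
  n11('abdd'): parent n10 fail=13; on 'd' 13→0 → fail=13;  out ∅∪∅=∅
  n16('dcbc'): parent n15 fail=0; on 'c' 0 → fail=2;  out {3}∪∅={3}
  n6('cedcb'): parent n5 fail=14; on 'b' 14 → fail=15;  out ∅∪∅=∅
  n12('abddd'): parent n11 fail=13; on 'd' 13→0 → fail=13;  out {2}∪∅={2}
  n7('cedcbc'): parent n6 fail=15; on 'c' 15 → fail=16;  out {1}∪{3}={1,3}

Run:
pos 0 'd': at 13
pos 1 'c': at 14
pos 2 'b': at 15
pos 3 'c': at 16  ** P3@[0:3]
pos 4 'a': at 8 ·f
pos 5 'a': at 8 ·f
pos 6 'c': at 2 ·f
pos 7 'e': at 3  ** P0@[7:7]
pos 8 'd': at 4
pos 9 'c': at 5
pos 10 'b': at 6
pos 11 'c': at 7  ** P1@[6:11],P3@[8:11]
pos 12 'e': at 3 ·f  ** P0@[12:12]
pos 13 'd': at 4
pos 14 'c': at 5
pos 15 'b': at 6
pos 16 'c': at 7  ** P1@[11:16],P3@[13:16]
pos 17 'b': at 0 ·f
pos 18 'e': at 1  ** P0@[18:18]
pos 19 'd': at 13 ·f
pos 20 'c': at 14
pos 21 'e': at 3 ·f  ** P0@[21:21]
pos 22 'd': at 4
pos 23 'c': at 5
pos 24 'b': at 6
pos 25 'c': at 7  ** P1@[20:25],P3@[22:25]
pos 26 'e': at 3 ·f  ** P0@[26:26]
pos 27 'd': at 4
pos 28 'c': at 5
pos 29 'b': at 6
pos 30 'c': at 7  ** P1@[25:30],P3@[27:30]
pos 31 'a': at 8 ·f
pos 32 'b': at 9
pos 33 'd': at 10
pos 34 'c': at 14 ·f
pos 35 'a': at 8 ·f
pos 36 'a': at 8 ·f
pos 37 'b': at 9
pos 38 'd': at 10
pos 39 'd': at 11
pos 40 'd': at 12  ** P2@[36:40]
pos 41 'd': at 13 ·f
pos 42 'c': at 14
pos 43 'b': at 15
pos 44 'c': at 16  ** P3@[41:44]
pos 45 'e': at 3 ·f  ** P0@[45:45]
pos 46 'c': at 2 ·f
pos 47 'a': at 8 ·f
pos 48 'c': at 2 ·f
pos 49 'e': at 3  ** P0@[49:49]
pos 50 'd': at 4
pos 51 'c': at 5
pos 52 'b': at 6
pos 53 'c': at 7  ** P1@[48:53],P3@[50:53]
pos 54 'b': at 0 ·f
pos 55 'e': at 1  ** P0@[55:55]
pos 56 'c': at 2 ·f
pos 57 'e': at 3  ** P0@[57:57]
pos 58 'd': at 4
pos 59 'c': at 5
pos 60 'b': at 6
pos 61 'c': at 7  ** P1@[56:61],P3@[58:61]
pos 62 'a': at 8 ·f
pos 63 'd': at 13 ·f
pos 64 'a': at 8 ·f
pos 65 'a': at 8 ·f
pos 66 'c': at 2 ·f
pos 67 'e': at 3  ** P0@[67:67]
pos 68 'c': at 2 ·f
pos 69 'e': at 3  ** P0@[69:69]
pos 70 'd': at 4
pos 71 'c': at 5
pos 72 'b': at 6
pos 73 'c': at 7  ** P1@[68:73],P3@[70:73]
pos 74 'c': at 2 ·f
pos 75 'e': at 3  ** P0@[75:75]
pos 76 'd': at 4

Result: [[3,3],[7,0],[11,1],[11,3],[12,0],[16,1],[16,3],[18,0],[21,0],[25,1],[25,3],[26,0],[30,1],[30,3],[40,2],[44,3],[45,0],[49,0],[53,1],[53,3],[55,0],[57,0],[61,1],[61,3],[67,0],[69,0],[73,1],[73,3],[75,0]]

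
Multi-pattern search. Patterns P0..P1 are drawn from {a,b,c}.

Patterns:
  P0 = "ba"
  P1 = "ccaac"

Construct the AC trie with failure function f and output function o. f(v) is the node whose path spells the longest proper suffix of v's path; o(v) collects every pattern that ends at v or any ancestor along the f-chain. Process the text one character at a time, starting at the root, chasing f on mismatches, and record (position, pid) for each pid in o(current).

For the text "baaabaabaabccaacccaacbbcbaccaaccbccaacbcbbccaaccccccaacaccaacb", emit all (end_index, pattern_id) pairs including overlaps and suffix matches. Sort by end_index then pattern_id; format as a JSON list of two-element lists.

Construct AC machine:
Trie nodes:
  0='ε' goto b→1 c→3
  1='b' goto a→2
  2='ba' goto ·  [P0 ends]
  3='c' goto c→4
  4='cc' goto a→5
  5='cca' goto a→6
  6='ccaa' goto c→7
  7='ccaac' goto ·  [P1 ends]

BFS fail/out derivation:
  n1('b'): parent n0 fail=0; on 'b' 0 → fail=0;  out ∅∪∅=∅
  n3('c'): parent n0 fail=0; on 'c' 0 → fail=0;  out ∅∪∅=∅
  n2('ba'): parent n1 fail=0; on 'a' 0 → fail=0;  out {0}∪∅={0}
  n4('cc'): parent n3 fail=0; on 'c' 0 → fail=3;  out ∅∪∅=∅
  n5('cca'): parent n4 fail=3; on 'a' 3→0 → fail=0;  out ∅∪∅=∅
  n6('ccaa'): parent n5 fail=0; on 'a' 0 → fail=0;  out ∅∪∅=∅
  n7('ccaac'): parent n6 fail=0; on 'c' 0 → fail=3;  out {1}∪∅={1}

Run:
i=0 'b': node 0→1
i=1 'a': node 1→2  emit P0@[0:1]
i=2 'a': node 2→0 ·f
i=3 'a': node 0→0
i=4 'b': node 0→1
i=5 'a': node 1→2  emit P0@[4:5]
i=6 'a': node 2→0 ·f
i=7 'b': node 0→1
i=8 'a': node 1→2  emit P0@[7:8]
i=9 'a': node 2→0 ·f
i=10 'b': node 0→1
i=11 'c': node 1→3 ·f
i=12 'c': node 3→4
i=13 'a': node 4→5
i=14 'a': node 5→6
i=15 'c': node 6→7  emit P1@[11:15]
i=16 'c': node 7→4 ·f
i=17 'c': node 4→4 ·f
i=18 'a': node 4→5
i=19 'a': node 5→6
i=20 'c': node 6→7  emit P1@[16:20]
i=21 'b': node 7→1 ·f
i=22 'b': node 1→1 ·f
i=23 'c': node 1→3 ·f
i=24 'b': node 3→1 ·f
i=25 'a': node 1→2  emit P0@[24:25]
i=26 'c': node 2→3 ·f
i=27 'c': node 3→4
i=28 'a': node 4→5
i=29 'a': node 5→6
i=30 'c': node 6→7  emit P1@[26:30]
i=31 'c': node 7→4 ·f
i=32 'b': node 4→1 ·f
i=33 'c': node 1→3 ·f
i=34 'c': node 3→4
i=35 'a': node 4→5
i=36 'a': node 5→6
i=37 'c': node 6→7  emit P1@[33:37]
i=38 'b': node 7→1 ·f
i=39 'c': node 1→3 ·f
i=40 'b': node 3→1 ·f
i=41 'b': node 1→1 ·f
i=42 'c': node 1→3 ·f
i=43 'c': node 3→4
i=44 'a': node 4→5
i=45 'a': node 5→6
i=46 'c': node 6→7  emit P1@[42:46]
i=47 'c': node 7→4 ·f
i=48 'c': node 4→4 ·f
i=49 'c': node 4→4 ·f
i=50 'c': node 4→4 ·f
i=51 'c': node 4→4 ·f
i=52 'a': node 4→5
i=53 'a': node 5→6
i=54 'c': node 6→7  emit P1@[50:54]
i=55 'a': node 7→0 ·f
i=56 'c': node 0→3
i=57 'c': node 3→4
i=58 'a': node 4→5
i=59 'a': node 5→6
i=60 'c': node 6→7  emit P1@[56:60]
i=61 'b': node 7→1 ·f

Matches: [[1,0],[5,0],[8,0],[15,1],[20,1],[25,0],[30,1],[37,1],[46,1],[54,1],[60,1]]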